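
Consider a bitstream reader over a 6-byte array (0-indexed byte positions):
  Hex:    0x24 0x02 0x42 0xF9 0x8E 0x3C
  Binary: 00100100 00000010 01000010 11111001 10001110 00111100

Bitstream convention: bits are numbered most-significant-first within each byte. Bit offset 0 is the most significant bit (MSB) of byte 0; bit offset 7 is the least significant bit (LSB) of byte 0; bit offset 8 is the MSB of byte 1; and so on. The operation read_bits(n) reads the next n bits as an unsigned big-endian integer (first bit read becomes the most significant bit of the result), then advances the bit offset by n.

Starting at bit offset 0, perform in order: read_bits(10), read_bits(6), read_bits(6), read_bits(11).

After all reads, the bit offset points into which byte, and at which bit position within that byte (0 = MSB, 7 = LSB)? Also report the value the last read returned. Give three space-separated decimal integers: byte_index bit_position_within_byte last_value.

Read 1: bits[0:10] width=10 -> value=144 (bin 0010010000); offset now 10 = byte 1 bit 2; 38 bits remain
Read 2: bits[10:16] width=6 -> value=2 (bin 000010); offset now 16 = byte 2 bit 0; 32 bits remain
Read 3: bits[16:22] width=6 -> value=16 (bin 010000); offset now 22 = byte 2 bit 6; 26 bits remain
Read 4: bits[22:33] width=11 -> value=1523 (bin 10111110011); offset now 33 = byte 4 bit 1; 15 bits remain

Answer: 4 1 1523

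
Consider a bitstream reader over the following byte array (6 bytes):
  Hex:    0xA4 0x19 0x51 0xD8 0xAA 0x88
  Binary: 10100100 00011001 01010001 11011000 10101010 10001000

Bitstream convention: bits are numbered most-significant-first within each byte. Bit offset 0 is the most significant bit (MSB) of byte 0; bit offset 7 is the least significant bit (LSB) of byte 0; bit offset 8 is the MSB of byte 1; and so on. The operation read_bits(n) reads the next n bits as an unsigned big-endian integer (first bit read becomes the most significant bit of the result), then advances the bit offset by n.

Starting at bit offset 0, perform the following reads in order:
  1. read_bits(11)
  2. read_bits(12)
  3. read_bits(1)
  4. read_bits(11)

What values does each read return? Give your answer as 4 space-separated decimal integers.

Read 1: bits[0:11] width=11 -> value=1312 (bin 10100100000); offset now 11 = byte 1 bit 3; 37 bits remain
Read 2: bits[11:23] width=12 -> value=3240 (bin 110010101000); offset now 23 = byte 2 bit 7; 25 bits remain
Read 3: bits[23:24] width=1 -> value=1 (bin 1); offset now 24 = byte 3 bit 0; 24 bits remain
Read 4: bits[24:35] width=11 -> value=1733 (bin 11011000101); offset now 35 = byte 4 bit 3; 13 bits remain

Answer: 1312 3240 1 1733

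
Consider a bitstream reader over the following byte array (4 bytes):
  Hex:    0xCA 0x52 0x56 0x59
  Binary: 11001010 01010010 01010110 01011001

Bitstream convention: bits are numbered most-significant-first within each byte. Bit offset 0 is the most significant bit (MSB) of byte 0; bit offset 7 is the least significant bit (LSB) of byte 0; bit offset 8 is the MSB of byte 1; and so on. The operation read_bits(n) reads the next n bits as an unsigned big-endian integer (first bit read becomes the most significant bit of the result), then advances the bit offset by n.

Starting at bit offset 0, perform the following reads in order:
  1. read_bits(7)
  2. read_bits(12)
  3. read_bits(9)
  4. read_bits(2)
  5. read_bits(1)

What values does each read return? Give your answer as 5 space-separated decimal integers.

Answer: 101 658 357 2 0

Derivation:
Read 1: bits[0:7] width=7 -> value=101 (bin 1100101); offset now 7 = byte 0 bit 7; 25 bits remain
Read 2: bits[7:19] width=12 -> value=658 (bin 001010010010); offset now 19 = byte 2 bit 3; 13 bits remain
Read 3: bits[19:28] width=9 -> value=357 (bin 101100101); offset now 28 = byte 3 bit 4; 4 bits remain
Read 4: bits[28:30] width=2 -> value=2 (bin 10); offset now 30 = byte 3 bit 6; 2 bits remain
Read 5: bits[30:31] width=1 -> value=0 (bin 0); offset now 31 = byte 3 bit 7; 1 bits remain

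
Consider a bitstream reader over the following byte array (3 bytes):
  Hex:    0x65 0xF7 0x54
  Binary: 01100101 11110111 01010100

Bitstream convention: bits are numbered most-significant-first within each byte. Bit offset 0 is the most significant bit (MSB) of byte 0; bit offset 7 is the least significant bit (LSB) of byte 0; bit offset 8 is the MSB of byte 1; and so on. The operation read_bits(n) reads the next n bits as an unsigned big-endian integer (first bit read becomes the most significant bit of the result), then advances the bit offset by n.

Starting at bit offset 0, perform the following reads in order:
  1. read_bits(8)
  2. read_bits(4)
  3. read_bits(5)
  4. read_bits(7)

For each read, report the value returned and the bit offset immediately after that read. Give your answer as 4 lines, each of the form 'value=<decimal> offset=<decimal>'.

Answer: value=101 offset=8
value=15 offset=12
value=14 offset=17
value=84 offset=24

Derivation:
Read 1: bits[0:8] width=8 -> value=101 (bin 01100101); offset now 8 = byte 1 bit 0; 16 bits remain
Read 2: bits[8:12] width=4 -> value=15 (bin 1111); offset now 12 = byte 1 bit 4; 12 bits remain
Read 3: bits[12:17] width=5 -> value=14 (bin 01110); offset now 17 = byte 2 bit 1; 7 bits remain
Read 4: bits[17:24] width=7 -> value=84 (bin 1010100); offset now 24 = byte 3 bit 0; 0 bits remain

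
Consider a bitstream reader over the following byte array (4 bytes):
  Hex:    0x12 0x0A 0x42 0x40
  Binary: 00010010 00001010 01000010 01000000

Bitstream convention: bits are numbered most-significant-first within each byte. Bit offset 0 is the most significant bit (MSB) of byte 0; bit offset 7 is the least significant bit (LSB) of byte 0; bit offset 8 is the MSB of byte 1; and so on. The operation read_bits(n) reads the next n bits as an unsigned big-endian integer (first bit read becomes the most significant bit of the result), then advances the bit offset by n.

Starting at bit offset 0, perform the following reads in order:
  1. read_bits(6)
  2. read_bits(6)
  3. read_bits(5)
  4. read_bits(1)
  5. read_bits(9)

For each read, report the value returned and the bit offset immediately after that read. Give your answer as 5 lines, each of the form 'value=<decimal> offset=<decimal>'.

Answer: value=4 offset=6
value=32 offset=12
value=20 offset=17
value=1 offset=18
value=18 offset=27

Derivation:
Read 1: bits[0:6] width=6 -> value=4 (bin 000100); offset now 6 = byte 0 bit 6; 26 bits remain
Read 2: bits[6:12] width=6 -> value=32 (bin 100000); offset now 12 = byte 1 bit 4; 20 bits remain
Read 3: bits[12:17] width=5 -> value=20 (bin 10100); offset now 17 = byte 2 bit 1; 15 bits remain
Read 4: bits[17:18] width=1 -> value=1 (bin 1); offset now 18 = byte 2 bit 2; 14 bits remain
Read 5: bits[18:27] width=9 -> value=18 (bin 000010010); offset now 27 = byte 3 bit 3; 5 bits remain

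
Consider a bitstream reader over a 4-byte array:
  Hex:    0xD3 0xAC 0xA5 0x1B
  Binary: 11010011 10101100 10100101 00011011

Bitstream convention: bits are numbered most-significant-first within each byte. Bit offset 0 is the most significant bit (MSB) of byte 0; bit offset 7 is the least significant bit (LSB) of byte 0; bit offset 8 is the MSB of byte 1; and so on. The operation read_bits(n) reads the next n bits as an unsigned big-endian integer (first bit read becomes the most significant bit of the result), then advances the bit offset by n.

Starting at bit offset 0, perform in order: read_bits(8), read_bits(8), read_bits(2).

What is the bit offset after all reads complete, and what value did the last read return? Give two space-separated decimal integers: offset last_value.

Answer: 18 2

Derivation:
Read 1: bits[0:8] width=8 -> value=211 (bin 11010011); offset now 8 = byte 1 bit 0; 24 bits remain
Read 2: bits[8:16] width=8 -> value=172 (bin 10101100); offset now 16 = byte 2 bit 0; 16 bits remain
Read 3: bits[16:18] width=2 -> value=2 (bin 10); offset now 18 = byte 2 bit 2; 14 bits remain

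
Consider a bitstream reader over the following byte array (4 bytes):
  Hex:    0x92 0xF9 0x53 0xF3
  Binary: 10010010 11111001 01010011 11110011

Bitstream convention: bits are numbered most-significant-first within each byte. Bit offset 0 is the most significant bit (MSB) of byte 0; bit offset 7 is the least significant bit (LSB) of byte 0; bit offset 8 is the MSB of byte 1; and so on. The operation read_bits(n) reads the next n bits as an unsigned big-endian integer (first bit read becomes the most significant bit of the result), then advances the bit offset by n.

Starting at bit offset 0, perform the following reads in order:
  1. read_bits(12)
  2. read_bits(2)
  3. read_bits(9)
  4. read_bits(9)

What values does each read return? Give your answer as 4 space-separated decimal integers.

Answer: 2351 2 169 499

Derivation:
Read 1: bits[0:12] width=12 -> value=2351 (bin 100100101111); offset now 12 = byte 1 bit 4; 20 bits remain
Read 2: bits[12:14] width=2 -> value=2 (bin 10); offset now 14 = byte 1 bit 6; 18 bits remain
Read 3: bits[14:23] width=9 -> value=169 (bin 010101001); offset now 23 = byte 2 bit 7; 9 bits remain
Read 4: bits[23:32] width=9 -> value=499 (bin 111110011); offset now 32 = byte 4 bit 0; 0 bits remain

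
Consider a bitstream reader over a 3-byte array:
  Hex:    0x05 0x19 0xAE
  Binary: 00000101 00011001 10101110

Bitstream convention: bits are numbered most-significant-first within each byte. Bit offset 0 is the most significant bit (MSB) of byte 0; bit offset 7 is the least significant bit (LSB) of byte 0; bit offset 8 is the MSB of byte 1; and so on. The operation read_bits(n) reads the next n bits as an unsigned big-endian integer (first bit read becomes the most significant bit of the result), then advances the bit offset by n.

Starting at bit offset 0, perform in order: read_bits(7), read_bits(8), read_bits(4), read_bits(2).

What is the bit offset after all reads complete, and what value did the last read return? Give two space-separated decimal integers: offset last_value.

Read 1: bits[0:7] width=7 -> value=2 (bin 0000010); offset now 7 = byte 0 bit 7; 17 bits remain
Read 2: bits[7:15] width=8 -> value=140 (bin 10001100); offset now 15 = byte 1 bit 7; 9 bits remain
Read 3: bits[15:19] width=4 -> value=13 (bin 1101); offset now 19 = byte 2 bit 3; 5 bits remain
Read 4: bits[19:21] width=2 -> value=1 (bin 01); offset now 21 = byte 2 bit 5; 3 bits remain

Answer: 21 1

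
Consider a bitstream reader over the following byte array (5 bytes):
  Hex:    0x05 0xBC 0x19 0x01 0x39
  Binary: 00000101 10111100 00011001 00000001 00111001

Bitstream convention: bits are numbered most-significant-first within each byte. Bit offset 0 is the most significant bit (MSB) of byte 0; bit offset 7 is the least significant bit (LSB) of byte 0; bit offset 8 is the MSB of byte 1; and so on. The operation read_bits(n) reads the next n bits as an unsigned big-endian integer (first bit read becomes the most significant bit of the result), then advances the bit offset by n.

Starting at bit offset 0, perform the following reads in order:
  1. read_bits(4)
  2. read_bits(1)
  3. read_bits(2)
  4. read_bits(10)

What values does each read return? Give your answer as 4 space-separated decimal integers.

Answer: 0 0 2 888

Derivation:
Read 1: bits[0:4] width=4 -> value=0 (bin 0000); offset now 4 = byte 0 bit 4; 36 bits remain
Read 2: bits[4:5] width=1 -> value=0 (bin 0); offset now 5 = byte 0 bit 5; 35 bits remain
Read 3: bits[5:7] width=2 -> value=2 (bin 10); offset now 7 = byte 0 bit 7; 33 bits remain
Read 4: bits[7:17] width=10 -> value=888 (bin 1101111000); offset now 17 = byte 2 bit 1; 23 bits remain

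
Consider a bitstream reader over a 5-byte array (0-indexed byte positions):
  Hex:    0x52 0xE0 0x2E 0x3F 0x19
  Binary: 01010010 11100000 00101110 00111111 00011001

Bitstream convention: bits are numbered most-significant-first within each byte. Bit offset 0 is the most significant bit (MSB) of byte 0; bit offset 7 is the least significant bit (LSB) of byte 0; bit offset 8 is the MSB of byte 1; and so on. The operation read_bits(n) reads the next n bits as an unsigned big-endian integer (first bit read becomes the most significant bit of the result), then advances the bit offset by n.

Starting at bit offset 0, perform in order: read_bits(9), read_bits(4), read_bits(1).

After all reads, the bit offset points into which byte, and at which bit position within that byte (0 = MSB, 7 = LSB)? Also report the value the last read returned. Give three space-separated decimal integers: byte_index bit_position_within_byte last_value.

Read 1: bits[0:9] width=9 -> value=165 (bin 010100101); offset now 9 = byte 1 bit 1; 31 bits remain
Read 2: bits[9:13] width=4 -> value=12 (bin 1100); offset now 13 = byte 1 bit 5; 27 bits remain
Read 3: bits[13:14] width=1 -> value=0 (bin 0); offset now 14 = byte 1 bit 6; 26 bits remain

Answer: 1 6 0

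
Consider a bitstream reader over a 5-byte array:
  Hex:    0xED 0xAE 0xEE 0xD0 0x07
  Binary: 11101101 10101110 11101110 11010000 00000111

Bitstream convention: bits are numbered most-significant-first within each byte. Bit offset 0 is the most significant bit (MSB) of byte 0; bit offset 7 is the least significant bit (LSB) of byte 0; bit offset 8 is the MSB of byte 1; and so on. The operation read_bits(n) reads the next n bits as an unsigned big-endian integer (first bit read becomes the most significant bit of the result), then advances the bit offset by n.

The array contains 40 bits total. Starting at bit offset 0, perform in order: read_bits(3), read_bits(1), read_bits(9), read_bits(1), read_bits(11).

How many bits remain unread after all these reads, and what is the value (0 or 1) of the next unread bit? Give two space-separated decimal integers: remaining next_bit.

Read 1: bits[0:3] width=3 -> value=7 (bin 111); offset now 3 = byte 0 bit 3; 37 bits remain
Read 2: bits[3:4] width=1 -> value=0 (bin 0); offset now 4 = byte 0 bit 4; 36 bits remain
Read 3: bits[4:13] width=9 -> value=437 (bin 110110101); offset now 13 = byte 1 bit 5; 27 bits remain
Read 4: bits[13:14] width=1 -> value=1 (bin 1); offset now 14 = byte 1 bit 6; 26 bits remain
Read 5: bits[14:25] width=11 -> value=1501 (bin 10111011101); offset now 25 = byte 3 bit 1; 15 bits remain

Answer: 15 1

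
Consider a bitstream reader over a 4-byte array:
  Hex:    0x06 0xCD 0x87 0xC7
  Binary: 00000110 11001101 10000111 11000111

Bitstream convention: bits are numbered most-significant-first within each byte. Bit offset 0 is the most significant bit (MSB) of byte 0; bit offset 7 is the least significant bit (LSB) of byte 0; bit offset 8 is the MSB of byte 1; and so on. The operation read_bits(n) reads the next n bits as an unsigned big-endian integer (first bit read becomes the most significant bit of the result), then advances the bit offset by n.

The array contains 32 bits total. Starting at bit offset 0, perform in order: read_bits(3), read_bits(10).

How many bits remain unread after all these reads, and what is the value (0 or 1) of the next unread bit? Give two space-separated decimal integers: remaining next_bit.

Read 1: bits[0:3] width=3 -> value=0 (bin 000); offset now 3 = byte 0 bit 3; 29 bits remain
Read 2: bits[3:13] width=10 -> value=217 (bin 0011011001); offset now 13 = byte 1 bit 5; 19 bits remain

Answer: 19 1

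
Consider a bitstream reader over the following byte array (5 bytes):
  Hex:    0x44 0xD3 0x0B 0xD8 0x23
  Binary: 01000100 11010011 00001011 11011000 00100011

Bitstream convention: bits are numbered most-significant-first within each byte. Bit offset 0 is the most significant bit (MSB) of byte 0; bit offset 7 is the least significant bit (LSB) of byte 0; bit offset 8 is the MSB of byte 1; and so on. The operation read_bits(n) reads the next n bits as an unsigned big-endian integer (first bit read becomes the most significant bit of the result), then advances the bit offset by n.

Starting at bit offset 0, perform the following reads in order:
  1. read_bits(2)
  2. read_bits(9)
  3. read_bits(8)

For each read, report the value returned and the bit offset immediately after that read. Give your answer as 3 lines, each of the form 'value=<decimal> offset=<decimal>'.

Answer: value=1 offset=2
value=38 offset=11
value=152 offset=19

Derivation:
Read 1: bits[0:2] width=2 -> value=1 (bin 01); offset now 2 = byte 0 bit 2; 38 bits remain
Read 2: bits[2:11] width=9 -> value=38 (bin 000100110); offset now 11 = byte 1 bit 3; 29 bits remain
Read 3: bits[11:19] width=8 -> value=152 (bin 10011000); offset now 19 = byte 2 bit 3; 21 bits remain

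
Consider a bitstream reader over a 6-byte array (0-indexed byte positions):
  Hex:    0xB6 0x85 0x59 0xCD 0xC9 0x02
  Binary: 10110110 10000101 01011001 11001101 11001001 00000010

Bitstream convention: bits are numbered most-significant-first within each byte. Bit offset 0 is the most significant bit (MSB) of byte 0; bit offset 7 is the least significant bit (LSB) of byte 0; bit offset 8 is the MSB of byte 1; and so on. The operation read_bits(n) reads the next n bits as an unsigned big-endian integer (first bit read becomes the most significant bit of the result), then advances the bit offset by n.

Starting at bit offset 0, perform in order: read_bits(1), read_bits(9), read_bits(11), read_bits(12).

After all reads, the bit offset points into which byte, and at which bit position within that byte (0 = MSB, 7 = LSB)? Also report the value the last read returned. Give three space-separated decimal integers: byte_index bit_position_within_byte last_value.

Answer: 4 1 923

Derivation:
Read 1: bits[0:1] width=1 -> value=1 (bin 1); offset now 1 = byte 0 bit 1; 47 bits remain
Read 2: bits[1:10] width=9 -> value=218 (bin 011011010); offset now 10 = byte 1 bit 2; 38 bits remain
Read 3: bits[10:21] width=11 -> value=171 (bin 00010101011); offset now 21 = byte 2 bit 5; 27 bits remain
Read 4: bits[21:33] width=12 -> value=923 (bin 001110011011); offset now 33 = byte 4 bit 1; 15 bits remain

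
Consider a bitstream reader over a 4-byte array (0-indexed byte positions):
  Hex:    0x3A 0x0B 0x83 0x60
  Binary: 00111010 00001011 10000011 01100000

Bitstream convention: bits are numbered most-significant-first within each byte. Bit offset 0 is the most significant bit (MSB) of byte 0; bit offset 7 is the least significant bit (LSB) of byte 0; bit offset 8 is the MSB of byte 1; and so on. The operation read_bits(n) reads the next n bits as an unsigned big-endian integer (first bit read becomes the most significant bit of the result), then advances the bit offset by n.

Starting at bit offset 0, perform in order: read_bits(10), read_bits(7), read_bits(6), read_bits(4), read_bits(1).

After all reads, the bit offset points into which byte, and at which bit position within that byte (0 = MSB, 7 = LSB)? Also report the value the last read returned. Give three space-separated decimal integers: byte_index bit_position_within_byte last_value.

Answer: 3 4 0

Derivation:
Read 1: bits[0:10] width=10 -> value=232 (bin 0011101000); offset now 10 = byte 1 bit 2; 22 bits remain
Read 2: bits[10:17] width=7 -> value=23 (bin 0010111); offset now 17 = byte 2 bit 1; 15 bits remain
Read 3: bits[17:23] width=6 -> value=1 (bin 000001); offset now 23 = byte 2 bit 7; 9 bits remain
Read 4: bits[23:27] width=4 -> value=11 (bin 1011); offset now 27 = byte 3 bit 3; 5 bits remain
Read 5: bits[27:28] width=1 -> value=0 (bin 0); offset now 28 = byte 3 bit 4; 4 bits remain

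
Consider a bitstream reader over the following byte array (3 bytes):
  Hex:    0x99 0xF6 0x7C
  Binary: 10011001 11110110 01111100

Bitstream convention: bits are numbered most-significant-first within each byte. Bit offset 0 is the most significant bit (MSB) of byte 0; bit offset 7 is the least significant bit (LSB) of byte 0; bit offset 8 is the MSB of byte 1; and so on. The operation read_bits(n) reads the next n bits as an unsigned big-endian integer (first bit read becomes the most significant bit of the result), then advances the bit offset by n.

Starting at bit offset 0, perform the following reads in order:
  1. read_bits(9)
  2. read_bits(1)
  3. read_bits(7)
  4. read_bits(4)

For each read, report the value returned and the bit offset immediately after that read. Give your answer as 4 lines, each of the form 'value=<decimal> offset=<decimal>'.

Answer: value=307 offset=9
value=1 offset=10
value=108 offset=17
value=15 offset=21

Derivation:
Read 1: bits[0:9] width=9 -> value=307 (bin 100110011); offset now 9 = byte 1 bit 1; 15 bits remain
Read 2: bits[9:10] width=1 -> value=1 (bin 1); offset now 10 = byte 1 bit 2; 14 bits remain
Read 3: bits[10:17] width=7 -> value=108 (bin 1101100); offset now 17 = byte 2 bit 1; 7 bits remain
Read 4: bits[17:21] width=4 -> value=15 (bin 1111); offset now 21 = byte 2 bit 5; 3 bits remain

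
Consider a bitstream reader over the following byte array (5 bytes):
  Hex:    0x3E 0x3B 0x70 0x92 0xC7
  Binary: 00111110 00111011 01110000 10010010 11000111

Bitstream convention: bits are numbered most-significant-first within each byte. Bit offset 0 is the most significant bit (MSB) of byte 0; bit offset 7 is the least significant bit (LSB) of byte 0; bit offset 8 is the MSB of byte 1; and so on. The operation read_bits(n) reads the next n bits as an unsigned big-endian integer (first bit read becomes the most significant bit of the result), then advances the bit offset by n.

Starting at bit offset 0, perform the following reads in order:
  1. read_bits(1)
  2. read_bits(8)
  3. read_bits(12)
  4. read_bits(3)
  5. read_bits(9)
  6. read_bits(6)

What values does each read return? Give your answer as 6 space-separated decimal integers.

Answer: 0 124 1902 0 293 35

Derivation:
Read 1: bits[0:1] width=1 -> value=0 (bin 0); offset now 1 = byte 0 bit 1; 39 bits remain
Read 2: bits[1:9] width=8 -> value=124 (bin 01111100); offset now 9 = byte 1 bit 1; 31 bits remain
Read 3: bits[9:21] width=12 -> value=1902 (bin 011101101110); offset now 21 = byte 2 bit 5; 19 bits remain
Read 4: bits[21:24] width=3 -> value=0 (bin 000); offset now 24 = byte 3 bit 0; 16 bits remain
Read 5: bits[24:33] width=9 -> value=293 (bin 100100101); offset now 33 = byte 4 bit 1; 7 bits remain
Read 6: bits[33:39] width=6 -> value=35 (bin 100011); offset now 39 = byte 4 bit 7; 1 bits remain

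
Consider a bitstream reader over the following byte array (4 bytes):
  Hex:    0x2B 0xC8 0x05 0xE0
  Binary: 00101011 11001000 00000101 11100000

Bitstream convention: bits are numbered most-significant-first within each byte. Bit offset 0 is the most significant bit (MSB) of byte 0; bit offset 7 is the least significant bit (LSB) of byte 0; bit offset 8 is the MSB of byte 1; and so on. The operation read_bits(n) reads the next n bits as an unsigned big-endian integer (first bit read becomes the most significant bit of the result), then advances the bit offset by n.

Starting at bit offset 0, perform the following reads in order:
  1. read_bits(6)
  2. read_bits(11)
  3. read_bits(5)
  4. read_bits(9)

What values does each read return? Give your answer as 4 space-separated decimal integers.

Answer: 10 1936 1 240

Derivation:
Read 1: bits[0:6] width=6 -> value=10 (bin 001010); offset now 6 = byte 0 bit 6; 26 bits remain
Read 2: bits[6:17] width=11 -> value=1936 (bin 11110010000); offset now 17 = byte 2 bit 1; 15 bits remain
Read 3: bits[17:22] width=5 -> value=1 (bin 00001); offset now 22 = byte 2 bit 6; 10 bits remain
Read 4: bits[22:31] width=9 -> value=240 (bin 011110000); offset now 31 = byte 3 bit 7; 1 bits remain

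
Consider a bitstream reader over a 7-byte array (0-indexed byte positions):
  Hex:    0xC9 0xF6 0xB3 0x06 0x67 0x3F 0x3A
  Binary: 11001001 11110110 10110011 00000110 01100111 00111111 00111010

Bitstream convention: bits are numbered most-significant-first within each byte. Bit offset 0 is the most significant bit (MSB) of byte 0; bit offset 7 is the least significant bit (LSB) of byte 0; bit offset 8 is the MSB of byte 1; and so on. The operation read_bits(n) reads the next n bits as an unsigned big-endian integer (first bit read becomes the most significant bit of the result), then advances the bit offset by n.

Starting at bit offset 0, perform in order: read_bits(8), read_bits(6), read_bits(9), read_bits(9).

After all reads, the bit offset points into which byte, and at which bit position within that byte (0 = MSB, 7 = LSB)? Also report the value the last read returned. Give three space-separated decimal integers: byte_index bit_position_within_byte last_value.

Answer: 4 0 262

Derivation:
Read 1: bits[0:8] width=8 -> value=201 (bin 11001001); offset now 8 = byte 1 bit 0; 48 bits remain
Read 2: bits[8:14] width=6 -> value=61 (bin 111101); offset now 14 = byte 1 bit 6; 42 bits remain
Read 3: bits[14:23] width=9 -> value=345 (bin 101011001); offset now 23 = byte 2 bit 7; 33 bits remain
Read 4: bits[23:32] width=9 -> value=262 (bin 100000110); offset now 32 = byte 4 bit 0; 24 bits remain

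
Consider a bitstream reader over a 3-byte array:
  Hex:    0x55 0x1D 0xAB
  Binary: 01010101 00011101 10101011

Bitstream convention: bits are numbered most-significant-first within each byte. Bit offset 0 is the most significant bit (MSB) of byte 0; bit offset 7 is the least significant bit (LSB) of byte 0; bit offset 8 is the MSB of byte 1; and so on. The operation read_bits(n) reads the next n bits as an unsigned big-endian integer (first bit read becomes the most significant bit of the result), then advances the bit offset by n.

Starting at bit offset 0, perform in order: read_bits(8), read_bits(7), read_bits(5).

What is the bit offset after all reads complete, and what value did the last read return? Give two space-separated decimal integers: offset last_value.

Answer: 20 26

Derivation:
Read 1: bits[0:8] width=8 -> value=85 (bin 01010101); offset now 8 = byte 1 bit 0; 16 bits remain
Read 2: bits[8:15] width=7 -> value=14 (bin 0001110); offset now 15 = byte 1 bit 7; 9 bits remain
Read 3: bits[15:20] width=5 -> value=26 (bin 11010); offset now 20 = byte 2 bit 4; 4 bits remain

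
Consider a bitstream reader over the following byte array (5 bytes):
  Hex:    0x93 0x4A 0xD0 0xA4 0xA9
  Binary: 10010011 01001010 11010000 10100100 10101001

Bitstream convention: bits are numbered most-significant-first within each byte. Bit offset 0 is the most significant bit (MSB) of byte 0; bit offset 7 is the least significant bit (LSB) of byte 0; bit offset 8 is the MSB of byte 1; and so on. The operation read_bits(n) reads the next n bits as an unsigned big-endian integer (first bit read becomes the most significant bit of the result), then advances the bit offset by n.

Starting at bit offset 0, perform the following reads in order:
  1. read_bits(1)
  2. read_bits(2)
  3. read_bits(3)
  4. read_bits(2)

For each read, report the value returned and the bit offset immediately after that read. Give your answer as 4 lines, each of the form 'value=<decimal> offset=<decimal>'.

Read 1: bits[0:1] width=1 -> value=1 (bin 1); offset now 1 = byte 0 bit 1; 39 bits remain
Read 2: bits[1:3] width=2 -> value=0 (bin 00); offset now 3 = byte 0 bit 3; 37 bits remain
Read 3: bits[3:6] width=3 -> value=4 (bin 100); offset now 6 = byte 0 bit 6; 34 bits remain
Read 4: bits[6:8] width=2 -> value=3 (bin 11); offset now 8 = byte 1 bit 0; 32 bits remain

Answer: value=1 offset=1
value=0 offset=3
value=4 offset=6
value=3 offset=8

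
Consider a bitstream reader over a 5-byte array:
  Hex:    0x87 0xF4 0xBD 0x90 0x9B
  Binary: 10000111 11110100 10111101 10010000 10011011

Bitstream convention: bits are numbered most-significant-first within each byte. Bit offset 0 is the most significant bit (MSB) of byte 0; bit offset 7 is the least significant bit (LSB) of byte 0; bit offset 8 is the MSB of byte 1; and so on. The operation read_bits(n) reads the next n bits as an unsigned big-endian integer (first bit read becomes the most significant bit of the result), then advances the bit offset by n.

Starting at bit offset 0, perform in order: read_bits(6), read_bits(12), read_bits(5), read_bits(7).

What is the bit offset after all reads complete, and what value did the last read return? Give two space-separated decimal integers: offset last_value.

Answer: 30 100

Derivation:
Read 1: bits[0:6] width=6 -> value=33 (bin 100001); offset now 6 = byte 0 bit 6; 34 bits remain
Read 2: bits[6:18] width=12 -> value=4050 (bin 111111010010); offset now 18 = byte 2 bit 2; 22 bits remain
Read 3: bits[18:23] width=5 -> value=30 (bin 11110); offset now 23 = byte 2 bit 7; 17 bits remain
Read 4: bits[23:30] width=7 -> value=100 (bin 1100100); offset now 30 = byte 3 bit 6; 10 bits remain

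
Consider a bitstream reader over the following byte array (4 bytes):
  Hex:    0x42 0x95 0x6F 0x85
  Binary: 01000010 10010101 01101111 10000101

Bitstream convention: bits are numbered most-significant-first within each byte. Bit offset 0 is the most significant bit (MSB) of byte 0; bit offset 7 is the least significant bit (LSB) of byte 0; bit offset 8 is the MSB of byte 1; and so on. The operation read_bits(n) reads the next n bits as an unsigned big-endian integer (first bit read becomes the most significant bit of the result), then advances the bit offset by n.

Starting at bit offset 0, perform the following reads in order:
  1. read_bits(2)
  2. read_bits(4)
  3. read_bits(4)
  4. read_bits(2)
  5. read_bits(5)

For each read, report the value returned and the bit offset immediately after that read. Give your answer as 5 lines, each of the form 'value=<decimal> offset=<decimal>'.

Read 1: bits[0:2] width=2 -> value=1 (bin 01); offset now 2 = byte 0 bit 2; 30 bits remain
Read 2: bits[2:6] width=4 -> value=0 (bin 0000); offset now 6 = byte 0 bit 6; 26 bits remain
Read 3: bits[6:10] width=4 -> value=10 (bin 1010); offset now 10 = byte 1 bit 2; 22 bits remain
Read 4: bits[10:12] width=2 -> value=1 (bin 01); offset now 12 = byte 1 bit 4; 20 bits remain
Read 5: bits[12:17] width=5 -> value=10 (bin 01010); offset now 17 = byte 2 bit 1; 15 bits remain

Answer: value=1 offset=2
value=0 offset=6
value=10 offset=10
value=1 offset=12
value=10 offset=17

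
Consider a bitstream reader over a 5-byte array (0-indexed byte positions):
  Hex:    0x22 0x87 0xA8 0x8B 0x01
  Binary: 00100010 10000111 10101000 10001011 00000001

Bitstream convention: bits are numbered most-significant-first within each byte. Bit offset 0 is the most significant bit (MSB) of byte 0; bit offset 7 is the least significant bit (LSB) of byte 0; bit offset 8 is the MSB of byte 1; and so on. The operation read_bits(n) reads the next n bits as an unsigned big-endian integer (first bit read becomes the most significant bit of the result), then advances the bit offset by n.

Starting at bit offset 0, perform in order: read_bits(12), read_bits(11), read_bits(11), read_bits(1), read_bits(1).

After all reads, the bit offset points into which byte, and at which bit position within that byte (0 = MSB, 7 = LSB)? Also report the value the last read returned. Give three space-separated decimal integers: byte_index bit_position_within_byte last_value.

Answer: 4 4 0

Derivation:
Read 1: bits[0:12] width=12 -> value=552 (bin 001000101000); offset now 12 = byte 1 bit 4; 28 bits remain
Read 2: bits[12:23] width=11 -> value=980 (bin 01111010100); offset now 23 = byte 2 bit 7; 17 bits remain
Read 3: bits[23:34] width=11 -> value=556 (bin 01000101100); offset now 34 = byte 4 bit 2; 6 bits remain
Read 4: bits[34:35] width=1 -> value=0 (bin 0); offset now 35 = byte 4 bit 3; 5 bits remain
Read 5: bits[35:36] width=1 -> value=0 (bin 0); offset now 36 = byte 4 bit 4; 4 bits remain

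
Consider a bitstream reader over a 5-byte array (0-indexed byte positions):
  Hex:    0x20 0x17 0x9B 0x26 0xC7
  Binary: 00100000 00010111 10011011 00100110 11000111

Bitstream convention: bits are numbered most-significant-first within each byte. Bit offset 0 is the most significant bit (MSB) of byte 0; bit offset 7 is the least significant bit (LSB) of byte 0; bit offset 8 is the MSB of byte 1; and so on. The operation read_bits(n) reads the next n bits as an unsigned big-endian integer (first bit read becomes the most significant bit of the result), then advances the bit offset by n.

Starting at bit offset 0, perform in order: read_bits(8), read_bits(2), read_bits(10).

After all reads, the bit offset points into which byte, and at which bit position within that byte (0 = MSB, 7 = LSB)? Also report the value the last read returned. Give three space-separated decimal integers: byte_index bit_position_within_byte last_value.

Answer: 2 4 377

Derivation:
Read 1: bits[0:8] width=8 -> value=32 (bin 00100000); offset now 8 = byte 1 bit 0; 32 bits remain
Read 2: bits[8:10] width=2 -> value=0 (bin 00); offset now 10 = byte 1 bit 2; 30 bits remain
Read 3: bits[10:20] width=10 -> value=377 (bin 0101111001); offset now 20 = byte 2 bit 4; 20 bits remain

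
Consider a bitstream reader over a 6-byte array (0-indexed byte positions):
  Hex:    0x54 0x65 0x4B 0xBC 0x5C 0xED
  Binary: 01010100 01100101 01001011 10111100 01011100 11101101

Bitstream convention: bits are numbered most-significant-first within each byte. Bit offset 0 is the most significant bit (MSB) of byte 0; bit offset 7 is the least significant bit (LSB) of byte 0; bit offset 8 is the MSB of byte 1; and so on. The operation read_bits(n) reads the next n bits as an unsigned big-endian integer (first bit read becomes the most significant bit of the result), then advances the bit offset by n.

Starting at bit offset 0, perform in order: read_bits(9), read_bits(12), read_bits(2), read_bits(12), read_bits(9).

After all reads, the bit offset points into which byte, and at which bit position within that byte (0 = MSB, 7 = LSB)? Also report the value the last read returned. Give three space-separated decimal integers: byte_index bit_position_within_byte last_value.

Read 1: bits[0:9] width=9 -> value=168 (bin 010101000); offset now 9 = byte 1 bit 1; 39 bits remain
Read 2: bits[9:21] width=12 -> value=3241 (bin 110010101001); offset now 21 = byte 2 bit 5; 27 bits remain
Read 3: bits[21:23] width=2 -> value=1 (bin 01); offset now 23 = byte 2 bit 7; 25 bits remain
Read 4: bits[23:35] width=12 -> value=3554 (bin 110111100010); offset now 35 = byte 4 bit 3; 13 bits remain
Read 5: bits[35:44] width=9 -> value=462 (bin 111001110); offset now 44 = byte 5 bit 4; 4 bits remain

Answer: 5 4 462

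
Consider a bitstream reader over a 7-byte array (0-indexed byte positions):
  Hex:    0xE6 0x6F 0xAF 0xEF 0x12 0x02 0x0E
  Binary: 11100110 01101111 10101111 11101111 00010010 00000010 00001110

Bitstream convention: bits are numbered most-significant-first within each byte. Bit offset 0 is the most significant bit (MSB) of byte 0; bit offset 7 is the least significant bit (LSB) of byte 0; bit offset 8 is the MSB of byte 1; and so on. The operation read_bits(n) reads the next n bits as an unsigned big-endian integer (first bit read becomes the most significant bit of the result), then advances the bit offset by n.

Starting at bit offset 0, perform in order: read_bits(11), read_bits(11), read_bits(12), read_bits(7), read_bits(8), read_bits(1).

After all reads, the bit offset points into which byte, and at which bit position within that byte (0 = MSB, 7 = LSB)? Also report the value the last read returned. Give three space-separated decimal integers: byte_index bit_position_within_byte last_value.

Read 1: bits[0:11] width=11 -> value=1843 (bin 11100110011); offset now 11 = byte 1 bit 3; 45 bits remain
Read 2: bits[11:22] width=11 -> value=1003 (bin 01111101011); offset now 22 = byte 2 bit 6; 34 bits remain
Read 3: bits[22:34] width=12 -> value=4028 (bin 111110111100); offset now 34 = byte 4 bit 2; 22 bits remain
Read 4: bits[34:41] width=7 -> value=36 (bin 0100100); offset now 41 = byte 5 bit 1; 15 bits remain
Read 5: bits[41:49] width=8 -> value=4 (bin 00000100); offset now 49 = byte 6 bit 1; 7 bits remain
Read 6: bits[49:50] width=1 -> value=0 (bin 0); offset now 50 = byte 6 bit 2; 6 bits remain

Answer: 6 2 0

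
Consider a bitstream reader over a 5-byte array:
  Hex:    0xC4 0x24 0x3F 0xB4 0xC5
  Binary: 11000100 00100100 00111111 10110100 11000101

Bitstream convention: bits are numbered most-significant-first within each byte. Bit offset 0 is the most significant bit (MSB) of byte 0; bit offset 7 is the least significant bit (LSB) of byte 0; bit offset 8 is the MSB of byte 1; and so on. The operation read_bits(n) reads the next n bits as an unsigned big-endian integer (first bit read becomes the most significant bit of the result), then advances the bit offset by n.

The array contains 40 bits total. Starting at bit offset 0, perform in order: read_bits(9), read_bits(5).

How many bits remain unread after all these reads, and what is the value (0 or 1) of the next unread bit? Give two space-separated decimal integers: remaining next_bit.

Read 1: bits[0:9] width=9 -> value=392 (bin 110001000); offset now 9 = byte 1 bit 1; 31 bits remain
Read 2: bits[9:14] width=5 -> value=9 (bin 01001); offset now 14 = byte 1 bit 6; 26 bits remain

Answer: 26 0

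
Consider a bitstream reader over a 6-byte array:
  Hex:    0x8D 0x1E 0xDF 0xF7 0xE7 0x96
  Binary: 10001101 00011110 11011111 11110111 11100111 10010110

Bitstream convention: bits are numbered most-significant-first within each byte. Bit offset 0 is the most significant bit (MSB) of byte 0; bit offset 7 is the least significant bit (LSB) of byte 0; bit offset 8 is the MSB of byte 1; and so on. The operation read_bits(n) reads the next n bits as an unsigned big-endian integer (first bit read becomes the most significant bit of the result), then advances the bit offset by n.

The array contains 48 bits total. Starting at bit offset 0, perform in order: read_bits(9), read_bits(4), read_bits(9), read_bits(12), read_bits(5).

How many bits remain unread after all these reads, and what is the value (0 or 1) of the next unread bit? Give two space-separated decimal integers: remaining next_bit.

Answer: 9 1

Derivation:
Read 1: bits[0:9] width=9 -> value=282 (bin 100011010); offset now 9 = byte 1 bit 1; 39 bits remain
Read 2: bits[9:13] width=4 -> value=3 (bin 0011); offset now 13 = byte 1 bit 5; 35 bits remain
Read 3: bits[13:22] width=9 -> value=439 (bin 110110111); offset now 22 = byte 2 bit 6; 26 bits remain
Read 4: bits[22:34] width=12 -> value=4063 (bin 111111011111); offset now 34 = byte 4 bit 2; 14 bits remain
Read 5: bits[34:39] width=5 -> value=19 (bin 10011); offset now 39 = byte 4 bit 7; 9 bits remain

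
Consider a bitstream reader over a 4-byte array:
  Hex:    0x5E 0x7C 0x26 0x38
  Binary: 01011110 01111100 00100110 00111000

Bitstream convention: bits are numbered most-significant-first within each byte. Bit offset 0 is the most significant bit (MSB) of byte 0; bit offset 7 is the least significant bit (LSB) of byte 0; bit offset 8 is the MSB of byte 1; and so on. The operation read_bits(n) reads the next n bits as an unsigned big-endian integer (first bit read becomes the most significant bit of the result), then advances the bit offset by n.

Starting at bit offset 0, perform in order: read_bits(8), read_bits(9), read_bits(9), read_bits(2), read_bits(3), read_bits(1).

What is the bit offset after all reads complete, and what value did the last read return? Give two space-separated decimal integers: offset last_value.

Answer: 32 0

Derivation:
Read 1: bits[0:8] width=8 -> value=94 (bin 01011110); offset now 8 = byte 1 bit 0; 24 bits remain
Read 2: bits[8:17] width=9 -> value=248 (bin 011111000); offset now 17 = byte 2 bit 1; 15 bits remain
Read 3: bits[17:26] width=9 -> value=152 (bin 010011000); offset now 26 = byte 3 bit 2; 6 bits remain
Read 4: bits[26:28] width=2 -> value=3 (bin 11); offset now 28 = byte 3 bit 4; 4 bits remain
Read 5: bits[28:31] width=3 -> value=4 (bin 100); offset now 31 = byte 3 bit 7; 1 bits remain
Read 6: bits[31:32] width=1 -> value=0 (bin 0); offset now 32 = byte 4 bit 0; 0 bits remain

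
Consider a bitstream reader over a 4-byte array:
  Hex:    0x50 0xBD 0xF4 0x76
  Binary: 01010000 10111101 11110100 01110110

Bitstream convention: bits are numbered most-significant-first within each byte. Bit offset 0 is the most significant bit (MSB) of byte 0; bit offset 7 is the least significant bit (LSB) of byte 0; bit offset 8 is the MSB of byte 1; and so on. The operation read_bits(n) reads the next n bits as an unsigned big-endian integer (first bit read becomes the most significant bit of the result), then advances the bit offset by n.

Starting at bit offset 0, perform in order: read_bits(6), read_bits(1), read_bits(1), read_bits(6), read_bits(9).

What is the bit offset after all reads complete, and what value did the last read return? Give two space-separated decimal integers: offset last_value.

Read 1: bits[0:6] width=6 -> value=20 (bin 010100); offset now 6 = byte 0 bit 6; 26 bits remain
Read 2: bits[6:7] width=1 -> value=0 (bin 0); offset now 7 = byte 0 bit 7; 25 bits remain
Read 3: bits[7:8] width=1 -> value=0 (bin 0); offset now 8 = byte 1 bit 0; 24 bits remain
Read 4: bits[8:14] width=6 -> value=47 (bin 101111); offset now 14 = byte 1 bit 6; 18 bits remain
Read 5: bits[14:23] width=9 -> value=250 (bin 011111010); offset now 23 = byte 2 bit 7; 9 bits remain

Answer: 23 250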